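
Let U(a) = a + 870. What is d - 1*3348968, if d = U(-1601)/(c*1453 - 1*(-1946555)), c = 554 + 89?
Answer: -9647820880043/2880834 ≈ -3.3490e+6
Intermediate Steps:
c = 643
U(a) = 870 + a
d = -731/2880834 (d = (870 - 1601)/(643*1453 - 1*(-1946555)) = -731/(934279 + 1946555) = -731/2880834 ≈ -0.00025375)
d - 1*3348968 = -731/2880834 - 1*3348968 = -731/2880834 - 3348968 = -9647820880043/2880834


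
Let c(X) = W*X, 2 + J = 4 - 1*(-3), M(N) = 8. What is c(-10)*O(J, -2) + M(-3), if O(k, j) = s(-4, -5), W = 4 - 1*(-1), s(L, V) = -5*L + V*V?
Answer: -2242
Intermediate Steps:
s(L, V) = V² - 5*L (s(L, V) = -5*L + V² = V² - 5*L)
J = 5 (J = -2 + (4 - 1*(-3)) = -2 + (4 + 3) = -2 + 7 = 5)
W = 5 (W = 4 + 1 = 5)
O(k, j) = 45 (O(k, j) = (-5)² - 5*(-4) = 25 + 20 = 45)
c(X) = 5*X
c(-10)*O(J, -2) + M(-3) = (5*(-10))*45 + 8 = -50*45 + 8 = -2250 + 8 = -2242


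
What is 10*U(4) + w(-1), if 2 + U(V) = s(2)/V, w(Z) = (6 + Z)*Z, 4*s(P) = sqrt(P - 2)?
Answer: -25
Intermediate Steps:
s(P) = sqrt(-2 + P)/4 (s(P) = sqrt(P - 2)/4 = sqrt(-2 + P)/4)
w(Z) = Z*(6 + Z)
U(V) = -2 (U(V) = -2 + (sqrt(-2 + 2)/4)/V = -2 + (sqrt(0)/4)/V = -2 + ((1/4)*0)/V = -2 + 0/V = -2 + 0 = -2)
10*U(4) + w(-1) = 10*(-2) - (6 - 1) = -20 - 1*5 = -20 - 5 = -25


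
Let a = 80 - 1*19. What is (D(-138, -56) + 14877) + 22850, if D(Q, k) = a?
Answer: 37788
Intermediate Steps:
a = 61 (a = 80 - 19 = 61)
D(Q, k) = 61
(D(-138, -56) + 14877) + 22850 = (61 + 14877) + 22850 = 14938 + 22850 = 37788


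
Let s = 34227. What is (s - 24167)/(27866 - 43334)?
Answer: -2515/3867 ≈ -0.65038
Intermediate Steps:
(s - 24167)/(27866 - 43334) = (34227 - 24167)/(27866 - 43334) = 10060/(-15468) = 10060*(-1/15468) = -2515/3867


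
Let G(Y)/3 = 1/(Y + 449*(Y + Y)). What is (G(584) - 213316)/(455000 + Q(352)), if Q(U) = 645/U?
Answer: -4927749774332/10510862649415 ≈ -0.46882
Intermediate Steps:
G(Y) = 3/(899*Y) (G(Y) = 3/(Y + 449*(Y + Y)) = 3/(Y + 449*(2*Y)) = 3/(Y + 898*Y) = 3/((899*Y)) = 3*(1/(899*Y)) = 3/(899*Y))
(G(584) - 213316)/(455000 + Q(352)) = ((3/899)/584 - 213316)/(455000 + 645/352) = ((3/899)*(1/584) - 213316)/(455000 + 645*(1/352)) = (3/525016 - 213316)/(455000 + 645/352) = -111994313053/(525016*160160645/352) = -111994313053/525016*352/160160645 = -4927749774332/10510862649415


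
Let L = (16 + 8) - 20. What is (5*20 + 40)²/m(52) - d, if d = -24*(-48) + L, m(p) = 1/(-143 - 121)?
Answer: -5175556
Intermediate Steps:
m(p) = -1/264 (m(p) = 1/(-264) = -1/264)
L = 4 (L = 24 - 20 = 4)
d = 1156 (d = -24*(-48) + 4 = 1152 + 4 = 1156)
(5*20 + 40)²/m(52) - d = (5*20 + 40)²/(-1/264) - 1*1156 = (100 + 40)²*(-264) - 1156 = 140²*(-264) - 1156 = 19600*(-264) - 1156 = -5174400 - 1156 = -5175556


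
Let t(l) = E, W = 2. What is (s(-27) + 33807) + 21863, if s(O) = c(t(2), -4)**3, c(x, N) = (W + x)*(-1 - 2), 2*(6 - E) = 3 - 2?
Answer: 354235/8 ≈ 44279.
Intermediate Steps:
E = 11/2 (E = 6 - (3 - 2)/2 = 6 - 1/2*1 = 6 - 1/2 = 11/2 ≈ 5.5000)
t(l) = 11/2
c(x, N) = -6 - 3*x (c(x, N) = (2 + x)*(-1 - 2) = (2 + x)*(-3) = -6 - 3*x)
s(O) = -91125/8 (s(O) = (-6 - 3*11/2)**3 = (-6 - 33/2)**3 = (-45/2)**3 = -91125/8)
(s(-27) + 33807) + 21863 = (-91125/8 + 33807) + 21863 = 179331/8 + 21863 = 354235/8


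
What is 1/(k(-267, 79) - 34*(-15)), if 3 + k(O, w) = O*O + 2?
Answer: 1/71798 ≈ 1.3928e-5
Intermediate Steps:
k(O, w) = -1 + O**2 (k(O, w) = -3 + (O*O + 2) = -3 + (O**2 + 2) = -3 + (2 + O**2) = -1 + O**2)
1/(k(-267, 79) - 34*(-15)) = 1/((-1 + (-267)**2) - 34*(-15)) = 1/((-1 + 71289) + 510) = 1/(71288 + 510) = 1/71798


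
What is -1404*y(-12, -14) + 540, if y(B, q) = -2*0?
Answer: 540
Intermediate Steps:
y(B, q) = 0
-1404*y(-12, -14) + 540 = -1404*0 + 540 = 0 + 540 = 540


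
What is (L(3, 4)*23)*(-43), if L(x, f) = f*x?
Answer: -11868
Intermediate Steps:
(L(3, 4)*23)*(-43) = ((4*3)*23)*(-43) = (12*23)*(-43) = 276*(-43) = -11868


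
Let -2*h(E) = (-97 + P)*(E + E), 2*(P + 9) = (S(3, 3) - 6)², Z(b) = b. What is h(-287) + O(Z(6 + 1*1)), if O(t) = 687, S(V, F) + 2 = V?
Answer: -52295/2 ≈ -26148.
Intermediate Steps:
S(V, F) = -2 + V
P = 7/2 (P = -9 + ((-2 + 3) - 6)²/2 = -9 + (1 - 6)²/2 = -9 + (½)*(-5)² = -9 + (½)*25 = -9 + 25/2 = 7/2 ≈ 3.5000)
h(E) = 187*E/2 (h(E) = -(-97 + 7/2)*(E + E)/2 = -(-187)*2*E/4 = -(-187)*E/2 = 187*E/2)
h(-287) + O(Z(6 + 1*1)) = (187/2)*(-287) + 687 = -53669/2 + 687 = -52295/2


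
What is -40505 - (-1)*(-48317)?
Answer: -88822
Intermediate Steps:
-40505 - (-1)*(-48317) = -40505 - 1*48317 = -40505 - 48317 = -88822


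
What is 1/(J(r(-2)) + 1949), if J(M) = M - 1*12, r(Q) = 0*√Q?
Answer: 1/1937 ≈ 0.00051626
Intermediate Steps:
r(Q) = 0
J(M) = -12 + M (J(M) = M - 12 = -12 + M)
1/(J(r(-2)) + 1949) = 1/((-12 + 0) + 1949) = 1/(-12 + 1949) = 1/1937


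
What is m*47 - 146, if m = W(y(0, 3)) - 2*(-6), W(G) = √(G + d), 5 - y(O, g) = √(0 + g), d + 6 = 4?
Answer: 418 + 47*√(3 - √3) ≈ 470.92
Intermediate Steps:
d = -2 (d = -6 + 4 = -2)
y(O, g) = 5 - √g (y(O, g) = 5 - √(0 + g) = 5 - √g)
W(G) = √(-2 + G) (W(G) = √(G - 2) = √(-2 + G))
m = 12 + √(3 - √3) (m = √(-2 + (5 - √3)) - 2*(-6) = √(3 - √3) + 12 = 12 + √(3 - √3) ≈ 13.126)
m*47 - 146 = (12 + √(3 - √3))*47 - 146 = (564 + 47*√(3 - √3)) - 146 = 418 + 47*√(3 - √3)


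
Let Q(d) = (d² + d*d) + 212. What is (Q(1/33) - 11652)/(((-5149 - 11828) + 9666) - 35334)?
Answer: 12458158/46440405 ≈ 0.26826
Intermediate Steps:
Q(d) = 212 + 2*d² (Q(d) = (d² + d²) + 212 = 2*d² + 212 = 212 + 2*d²)
(Q(1/33) - 11652)/(((-5149 - 11828) + 9666) - 35334) = ((212 + 2*(1/33)²) - 11652)/(((-5149 - 11828) + 9666) - 35334) = ((212 + 2*(1*(1/33))²) - 11652)/((-16977 + 9666) - 35334) = ((212 + 2*(1/33)²) - 11652)/(-7311 - 35334) = ((212 + 2*(1/1089)) - 11652)/(-42645) = ((212 + 2/1089) - 11652)*(-1/42645) = (230870/1089 - 11652)*(-1/42645) = -12458158/1089*(-1/42645) = 12458158/46440405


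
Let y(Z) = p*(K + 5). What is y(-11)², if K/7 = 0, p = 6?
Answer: 900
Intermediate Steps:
K = 0 (K = 7*0 = 0)
y(Z) = 30 (y(Z) = 6*(0 + 5) = 6*5 = 30)
y(-11)² = 30² = 900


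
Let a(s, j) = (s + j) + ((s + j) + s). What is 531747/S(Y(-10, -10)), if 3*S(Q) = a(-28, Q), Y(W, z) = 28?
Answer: -1595241/28 ≈ -56973.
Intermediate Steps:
a(s, j) = 2*j + 3*s (a(s, j) = (j + s) + ((j + s) + s) = (j + s) + (j + 2*s) = 2*j + 3*s)
S(Q) = -28 + 2*Q/3 (S(Q) = (2*Q + 3*(-28))/3 = (2*Q - 84)/3 = (-84 + 2*Q)/3 = -28 + 2*Q/3)
531747/S(Y(-10, -10)) = 531747/(-28 + (2/3)*28) = 531747/(-28 + 56/3) = 531747/(-28/3) = 531747*(-3/28) = -1595241/28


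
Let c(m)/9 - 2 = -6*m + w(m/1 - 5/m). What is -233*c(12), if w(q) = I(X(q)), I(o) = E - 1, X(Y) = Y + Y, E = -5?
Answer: 159372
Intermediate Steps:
X(Y) = 2*Y
I(o) = -6 (I(o) = -5 - 1 = -6)
w(q) = -6
c(m) = -36 - 54*m (c(m) = 18 + 9*(-6*m - 6) = 18 + 9*(-6 - 6*m) = 18 + (-54 - 54*m) = -36 - 54*m)
-233*c(12) = -233*(-36 - 54*12) = -233*(-36 - 648) = -233*(-684) = 159372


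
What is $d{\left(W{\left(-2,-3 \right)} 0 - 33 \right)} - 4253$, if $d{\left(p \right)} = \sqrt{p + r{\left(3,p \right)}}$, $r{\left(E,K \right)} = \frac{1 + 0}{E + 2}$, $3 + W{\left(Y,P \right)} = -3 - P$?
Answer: $-4253 + \frac{2 i \sqrt{205}}{5} \approx -4253.0 + 5.7271 i$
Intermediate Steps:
$W{\left(Y,P \right)} = -6 - P$ ($W{\left(Y,P \right)} = -3 - \left(3 + P\right) = -6 - P$)
$r{\left(E,K \right)} = \frac{1}{2 + E}$ ($r{\left(E,K \right)} = 1 \frac{1}{2 + E} = \frac{1}{2 + E}$)
$d{\left(p \right)} = \sqrt{\frac{1}{5} + p}$ ($d{\left(p \right)} = \sqrt{p + \frac{1}{2 + 3}} = \sqrt{p + \frac{1}{5}} = \sqrt{\frac{1}{5} + p}$)
$d{\left(W{\left(-2,-3 \right)} 0 - 33 \right)} - 4253 = \frac{\sqrt{5 + 25 \left(\left(-6 - -3\right) 0 - 33\right)}}{5} - 4253 = \frac{\sqrt{5 + 25 \left(\left(-6 + 3\right) 0 - 33\right)}}{5} - 4253 = \frac{\sqrt{5 + 25 \left(\left(-3\right) 0 - 33\right)}}{5} - 4253 = \frac{\sqrt{5 + 25 \left(0 - 33\right)}}{5} - 4253 = \frac{\sqrt{5 + 25 \left(-33\right)}}{5} - 4253 = \frac{\sqrt{5 - 825}}{5} - 4253 = \frac{\sqrt{-820}}{5} - 4253 = \frac{2 i \sqrt{205}}{5} - 4253 = -4253 + \frac{2 i \sqrt{205}}{5}$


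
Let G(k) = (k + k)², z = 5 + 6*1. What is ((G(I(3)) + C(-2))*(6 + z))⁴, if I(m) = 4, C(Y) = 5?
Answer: 1893180613041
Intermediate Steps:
z = 11 (z = 5 + 6 = 11)
G(k) = 4*k² (G(k) = (2*k)² = 4*k²)
((G(I(3)) + C(-2))*(6 + z))⁴ = ((4*4² + 5)*(6 + 11))⁴ = ((4*16 + 5)*17)⁴ = ((64 + 5)*17)⁴ = (69*17)⁴ = 1173⁴ = 1893180613041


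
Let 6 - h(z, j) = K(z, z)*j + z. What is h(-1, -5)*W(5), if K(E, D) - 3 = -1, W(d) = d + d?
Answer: 170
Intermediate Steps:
W(d) = 2*d
K(E, D) = 2 (K(E, D) = 3 - 1 = 2)
h(z, j) = 6 - z - 2*j (h(z, j) = 6 - (2*j + z) = 6 - (z + 2*j) = 6 + (-z - 2*j) = 6 - z - 2*j)
h(-1, -5)*W(5) = (6 - 1*(-1) - 2*(-5))*(2*5) = (6 + 1 + 10)*10 = 17*10 = 170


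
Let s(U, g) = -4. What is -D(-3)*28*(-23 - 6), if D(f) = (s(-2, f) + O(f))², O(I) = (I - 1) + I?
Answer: 98252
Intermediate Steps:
O(I) = -1 + 2*I (O(I) = (-1 + I) + I = -1 + 2*I)
D(f) = (-5 + 2*f)² (D(f) = (-4 + (-1 + 2*f))² = (-5 + 2*f)²)
-D(-3)*28*(-23 - 6) = -(-5 + 2*(-3))²*28*(-23 - 6) = -(-5 - 6)²*28*(-29) = -(-11)²*28*(-29) = -121*28*(-29) = -3388*(-29) = -1*(-98252) = 98252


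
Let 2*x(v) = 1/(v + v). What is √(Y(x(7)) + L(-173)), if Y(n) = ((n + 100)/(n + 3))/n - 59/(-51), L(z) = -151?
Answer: √50253870/255 ≈ 27.800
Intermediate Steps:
x(v) = 1/(4*v) (x(v) = 1/(2*(v + v)) = 1/(2*((2*v))) = (1/(2*v))/2 = 1/(4*v))
Y(n) = 59/51 + (100 + n)/(n*(3 + n)) (Y(n) = ((100 + n)/(3 + n))/n - 59*(-1/51) = ((100 + n)/(3 + n))/n + 59/51 = (100 + n)/(n*(3 + n)) + 59/51 = 59/51 + (100 + n)/(n*(3 + n)))
√(Y(x(7)) + L(-173)) = √((5100 + 59*((¼)/7)² + 228*((¼)/7))/(51*(((¼)/7))*(3 + (¼)/7)) - 151) = √((5100 + 59*((¼)*(⅐))² + 228*((¼)*(⅐)))/(51*(((¼)*(⅐)))*(3 + (¼)*(⅐))) - 151) = √((5100 + 59*(1/28)² + 228*(1/28))/(51*(1/28)*(3 + 1/28)) - 151) = √((1/51)*28*(5100 + 59*(1/784) + 57/7)/(85/28) - 151) = √((1/51)*28*(28/85)*(5100 + 59/784 + 57/7) - 151) = √((1/51)*28*(28/85)*(4004843/784) - 151) = √(235579/255 - 151) = √(197074/255) = √50253870/255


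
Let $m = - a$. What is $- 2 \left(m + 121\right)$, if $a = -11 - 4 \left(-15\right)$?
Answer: $-144$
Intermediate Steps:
$a = 49$ ($a = -11 - -60 = -11 + 60 = 49$)
$m = -49$ ($m = \left(-1\right) 49 = -49$)
$- 2 \left(m + 121\right) = - 2 \left(-49 + 121\right) = \left(-2\right) 72 = -144$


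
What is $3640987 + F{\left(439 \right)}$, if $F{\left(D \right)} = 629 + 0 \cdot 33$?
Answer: $3641616$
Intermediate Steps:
$F{\left(D \right)} = 629$ ($F{\left(D \right)} = 629 + 0 = 629$)
$3640987 + F{\left(439 \right)} = 3640987 + 629 = 3641616$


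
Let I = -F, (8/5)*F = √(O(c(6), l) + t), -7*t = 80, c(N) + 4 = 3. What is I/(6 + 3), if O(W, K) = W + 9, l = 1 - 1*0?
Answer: -5*I*√42/252 ≈ -0.12859*I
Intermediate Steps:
c(N) = -1 (c(N) = -4 + 3 = -1)
l = 1 (l = 1 + 0 = 1)
t = -80/7 (t = -⅐*80 = -80/7 ≈ -11.429)
O(W, K) = 9 + W
F = 5*I*√42/28 (F = 5*√((9 - 1) - 80/7)/8 = 5*√(8 - 80/7)/8 = 5*√(-24/7)/8 = 5*(2*I*√42/7)/8 = 5*I*√42/28 ≈ 1.1573*I)
I = -5*I*√42/28 ≈ -1.1573*I
I/(6 + 3) = (-5*I*√42/28)/(6 + 3) = (-5*I*√42/28)/9 = -5*I*√42/252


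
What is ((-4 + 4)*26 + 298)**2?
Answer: 88804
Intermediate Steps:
((-4 + 4)*26 + 298)**2 = (0*26 + 298)**2 = (0 + 298)**2 = 298**2 = 88804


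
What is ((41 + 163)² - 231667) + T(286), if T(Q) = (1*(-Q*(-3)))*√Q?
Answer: -190051 + 858*√286 ≈ -1.7554e+5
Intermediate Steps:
T(Q) = 3*Q^(3/2) (T(Q) = (1*(3*Q))*√Q = (3*Q)*√Q = 3*Q^(3/2))
((41 + 163)² - 231667) + T(286) = ((41 + 163)² - 231667) + 3*286^(3/2) = (204² - 231667) + 3*(286*√286) = (41616 - 231667) + 858*√286 = -190051 + 858*√286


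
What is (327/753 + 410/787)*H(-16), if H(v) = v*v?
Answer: 48305408/197537 ≈ 244.54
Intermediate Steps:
H(v) = v²
(327/753 + 410/787)*H(-16) = (327/753 + 410/787)*(-16)² = (327*(1/753) + 410*(1/787))*256 = (109/251 + 410/787)*256 = (188693/197537)*256 = 48305408/197537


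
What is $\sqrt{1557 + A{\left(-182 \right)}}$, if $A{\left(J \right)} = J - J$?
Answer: $3 \sqrt{173} \approx 39.459$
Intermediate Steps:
$A{\left(J \right)} = 0$
$\sqrt{1557 + A{\left(-182 \right)}} = \sqrt{1557 + 0} = \sqrt{1557} = 3 \sqrt{173}$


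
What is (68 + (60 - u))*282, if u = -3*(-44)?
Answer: -1128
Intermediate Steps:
u = 132
(68 + (60 - u))*282 = (68 + (60 - 1*132))*282 = (68 + (60 - 132))*282 = (68 - 72)*282 = -4*282 = -1128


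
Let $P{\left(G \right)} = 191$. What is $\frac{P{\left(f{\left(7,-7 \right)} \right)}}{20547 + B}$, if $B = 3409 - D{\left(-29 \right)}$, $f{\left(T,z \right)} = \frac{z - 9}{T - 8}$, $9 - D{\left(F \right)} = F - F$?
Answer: $\frac{191}{23947} \approx 0.007976$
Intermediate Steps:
$D{\left(F \right)} = 9$ ($D{\left(F \right)} = 9 - \left(F - F\right) = 9 - 0 = 9 + 0 = 9$)
$f{\left(T,z \right)} = \frac{-9 + z}{-8 + T}$
$B = 3400$ ($B = 3409 - 9 = 3400$)
$\frac{P{\left(f{\left(7,-7 \right)} \right)}}{20547 + B} = \frac{191}{20547 + 3400} = \frac{191}{23947}$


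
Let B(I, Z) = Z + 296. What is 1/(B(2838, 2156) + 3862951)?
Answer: 1/3865403 ≈ 2.5871e-7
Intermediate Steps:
B(I, Z) = 296 + Z
1/(B(2838, 2156) + 3862951) = 1/((296 + 2156) + 3862951) = 1/(2452 + 3862951) = 1/3865403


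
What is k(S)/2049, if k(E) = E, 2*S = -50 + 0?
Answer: -25/2049 ≈ -0.012201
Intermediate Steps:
S = -25 (S = (-50 + 0)/2 = (½)*(-50) = -25)
k(S)/2049 = -25/2049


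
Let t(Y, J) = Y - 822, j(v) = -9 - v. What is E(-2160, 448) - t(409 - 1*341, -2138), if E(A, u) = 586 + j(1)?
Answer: 1330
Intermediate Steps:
t(Y, J) = -822 + Y
E(A, u) = 576 (E(A, u) = 586 + (-9 - 1*1) = 586 + (-9 - 1) = 586 - 10 = 576)
E(-2160, 448) - t(409 - 1*341, -2138) = 576 - (-822 + (409 - 1*341)) = 576 - (-822 + (409 - 341)) = 576 - (-822 + 68) = 576 - 1*(-754) = 576 + 754 = 1330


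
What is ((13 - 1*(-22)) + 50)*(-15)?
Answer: -1275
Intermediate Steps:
((13 - 1*(-22)) + 50)*(-15) = ((13 + 22) + 50)*(-15) = (35 + 50)*(-15) = 85*(-15) = -1275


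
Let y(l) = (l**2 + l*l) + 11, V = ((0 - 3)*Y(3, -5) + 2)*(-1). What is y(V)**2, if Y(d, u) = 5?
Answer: 121801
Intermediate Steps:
V = 13 (V = ((0 - 3)*5 + 2)*(-1) = (-3*5 + 2)*(-1) = (-15 + 2)*(-1) = -13*(-1) = 13)
y(l) = 11 + 2*l**2 (y(l) = (l**2 + l**2) + 11 = 2*l**2 + 11 = 11 + 2*l**2)
y(V)**2 = (11 + 2*13**2)**2 = (11 + 2*169)**2 = (11 + 338)**2 = 349**2 = 121801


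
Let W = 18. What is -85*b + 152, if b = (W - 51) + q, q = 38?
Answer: -273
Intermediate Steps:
b = 5 (b = (18 - 51) + 38 = -33 + 38 = 5)
-85*b + 152 = -85*5 + 152 = -425 + 152 = -273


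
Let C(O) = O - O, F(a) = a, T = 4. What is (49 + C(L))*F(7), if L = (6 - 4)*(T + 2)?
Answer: 343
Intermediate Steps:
L = 12 (L = (6 - 4)*(4 + 2) = 2*6 = 12)
C(O) = 0
(49 + C(L))*F(7) = (49 + 0)*7 = 49*7 = 343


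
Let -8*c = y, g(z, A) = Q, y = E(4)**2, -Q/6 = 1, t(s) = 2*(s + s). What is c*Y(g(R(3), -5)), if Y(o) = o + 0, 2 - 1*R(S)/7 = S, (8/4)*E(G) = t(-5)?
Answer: 75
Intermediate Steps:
t(s) = 4*s (t(s) = 2*(2*s) = 4*s)
E(G) = -10 (E(G) = (4*(-5))/2 = (1/2)*(-20) = -10)
R(S) = 14 - 7*S
Q = -6 (Q = -6*1 = -6)
y = 100 (y = (-10)**2 = 100)
g(z, A) = -6
Y(o) = o
c = -25/2 (c = -1/8*100 = -25/2 ≈ -12.500)
c*Y(g(R(3), -5)) = -25/2*(-6) = 75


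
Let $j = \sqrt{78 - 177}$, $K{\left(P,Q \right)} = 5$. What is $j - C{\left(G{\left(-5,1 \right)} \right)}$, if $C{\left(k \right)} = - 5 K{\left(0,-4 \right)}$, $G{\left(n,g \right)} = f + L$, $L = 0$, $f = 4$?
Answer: $25 + 3 i \sqrt{11} \approx 25.0 + 9.9499 i$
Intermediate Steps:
$G{\left(n,g \right)} = 4$ ($G{\left(n,g \right)} = 4 + 0 = 4$)
$C{\left(k \right)} = -25$ ($C{\left(k \right)} = \left(-5\right) 5 = -25$)
$j = 3 i \sqrt{11}$ ($j = \sqrt{-99} = 3 i \sqrt{11} \approx 9.9499 i$)
$j - C{\left(G{\left(-5,1 \right)} \right)} = 3 i \sqrt{11} - -25 = 3 i \sqrt{11} + 25 = 25 + 3 i \sqrt{11}$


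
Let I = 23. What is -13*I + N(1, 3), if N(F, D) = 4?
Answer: -295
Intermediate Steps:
-13*I + N(1, 3) = -13*23 + 4 = -299 + 4 = -295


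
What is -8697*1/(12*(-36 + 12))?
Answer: 2899/96 ≈ 30.198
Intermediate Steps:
-8697*1/(12*(-36 + 12)) = -8697/((-24*12)) = -8697/(-288) = -8697*(-1/288) = 2899/96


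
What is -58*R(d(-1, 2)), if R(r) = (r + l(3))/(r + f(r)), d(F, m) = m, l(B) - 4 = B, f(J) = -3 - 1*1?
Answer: 261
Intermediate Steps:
f(J) = -4 (f(J) = -3 - 1 = -4)
l(B) = 4 + B
R(r) = (7 + r)/(-4 + r) (R(r) = (r + (4 + 3))/(r - 4) = (r + 7)/(-4 + r) = (7 + r)/(-4 + r))
-58*R(d(-1, 2)) = -58*(7 + 2)/(-4 + 2) = -58*9/(-2) = -(-29)*9 = -58*(-9/2) = 261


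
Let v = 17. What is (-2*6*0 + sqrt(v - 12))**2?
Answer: 5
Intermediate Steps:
(-2*6*0 + sqrt(v - 12))**2 = (-2*6*0 + sqrt(17 - 12))**2 = (-12*0 + sqrt(5))**2 = (0 + sqrt(5))**2 = (sqrt(5))**2 = 5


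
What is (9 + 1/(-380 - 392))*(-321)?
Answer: -2229987/772 ≈ -2888.6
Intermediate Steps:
(9 + 1/(-380 - 392))*(-321) = (9 + 1/(-772))*(-321) = (9 - 1/772)*(-321) = (6947/772)*(-321) = -2229987/772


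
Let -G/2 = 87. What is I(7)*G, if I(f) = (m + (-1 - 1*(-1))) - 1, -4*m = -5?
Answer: -87/2 ≈ -43.500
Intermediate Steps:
G = -174 (G = -2*87 = -174)
m = 5/4 (m = -¼*(-5) = 5/4 ≈ 1.2500)
I(f) = ¼ (I(f) = (5/4 + (-1 - 1*(-1))) - 1 = (5/4 + (-1 + 1)) - 1 = (5/4 + 0) - 1 = 5/4 - 1 = ¼)
I(7)*G = (¼)*(-174) = -87/2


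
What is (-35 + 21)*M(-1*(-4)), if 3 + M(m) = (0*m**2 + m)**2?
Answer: -182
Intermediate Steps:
M(m) = -3 + m**2 (M(m) = -3 + (0*m**2 + m)**2 = -3 + (0 + m)**2 = -3 + m**2)
(-35 + 21)*M(-1*(-4)) = (-35 + 21)*(-3 + (-1*(-4))**2) = -14*(-3 + 4**2) = -14*(-3 + 16) = -14*13 = -182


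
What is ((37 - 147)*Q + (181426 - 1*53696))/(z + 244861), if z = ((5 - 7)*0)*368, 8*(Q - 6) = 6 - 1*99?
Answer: 513395/979444 ≈ 0.52417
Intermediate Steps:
Q = -45/8 (Q = 6 + (6 - 1*99)/8 = 6 + (6 - 99)/8 = 6 + (⅛)*(-93) = 6 - 93/8 = -45/8 ≈ -5.6250)
z = 0 (z = -2*0*368 = 0*368 = 0)
((37 - 147)*Q + (181426 - 1*53696))/(z + 244861) = ((37 - 147)*(-45/8) + (181426 - 1*53696))/(0 + 244861) = (-110*(-45/8) + (181426 - 53696))/244861 = (2475/4 + 127730)*(1/244861) = (513395/4)*(1/244861) = 513395/979444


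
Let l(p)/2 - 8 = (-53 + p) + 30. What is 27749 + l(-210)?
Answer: 27299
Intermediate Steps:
l(p) = -30 + 2*p (l(p) = 16 + 2*((-53 + p) + 30) = 16 + 2*(-23 + p) = 16 + (-46 + 2*p) = -30 + 2*p)
27749 + l(-210) = 27749 + (-30 + 2*(-210)) = 27749 + (-30 - 420) = 27749 - 450 = 27299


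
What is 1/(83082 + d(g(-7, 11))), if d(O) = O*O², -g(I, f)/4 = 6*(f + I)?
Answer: -1/801654 ≈ -1.2474e-6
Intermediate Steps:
g(I, f) = -24*I - 24*f (g(I, f) = -24*(f + I) = -24*(I + f) = -4*(6*I + 6*f) = -24*I - 24*f)
d(O) = O³
1/(83082 + d(g(-7, 11))) = 1/(83082 + (-24*(-7) - 24*11)³) = 1/(83082 + (168 - 264)³) = 1/(83082 + (-96)³) = 1/(83082 - 884736) = 1/(-801654) = -1/801654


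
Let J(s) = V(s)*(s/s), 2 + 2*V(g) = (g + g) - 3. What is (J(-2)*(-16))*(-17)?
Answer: -1224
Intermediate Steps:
V(g) = -5/2 + g (V(g) = -1 + ((g + g) - 3)/2 = -1 + (2*g - 3)/2 = -1 + (-3 + 2*g)/2 = -1 + (-3/2 + g) = -5/2 + g)
J(s) = -5/2 + s (J(s) = (-5/2 + s)*(s/s) = (-5/2 + s)*1 = -5/2 + s)
(J(-2)*(-16))*(-17) = ((-5/2 - 2)*(-16))*(-17) = -9/2*(-16)*(-17) = 72*(-17) = -1224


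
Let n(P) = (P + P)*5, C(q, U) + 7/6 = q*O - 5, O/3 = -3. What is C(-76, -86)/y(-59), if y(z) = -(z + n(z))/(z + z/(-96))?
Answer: -386365/6336 ≈ -60.979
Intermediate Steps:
O = -9 (O = 3*(-3) = -9)
C(q, U) = -37/6 - 9*q (C(q, U) = -7/6 + (q*(-9) - 5) = -7/6 + (-9*q - 5) = -7/6 + (-5 - 9*q) = -37/6 - 9*q)
n(P) = 10*P (n(P) = (2*P)*5 = 10*P)
y(z) = -1056/95 (y(z) = -(z + 10*z)/(z + z/(-96)) = -11*z/(z + z*(-1/96)) = -11*z/(z - z/96) = -11*z/(95*z/96) = -11*z*96/(95*z) = -1*1056/95 = -1056/95)
C(-76, -86)/y(-59) = (-37/6 - 9*(-76))/(-1056/95) = (-37/6 + 684)*(-95/1056) = (4067/6)*(-95/1056) = -386365/6336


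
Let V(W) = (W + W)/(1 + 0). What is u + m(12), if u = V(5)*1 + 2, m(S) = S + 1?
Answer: 25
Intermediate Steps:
m(S) = 1 + S
V(W) = 2*W (V(W) = (2*W)/1 = (2*W)*1 = 2*W)
u = 12 (u = (2*5)*1 + 2 = 10*1 + 2 = 10 + 2 = 12)
u + m(12) = 12 + (1 + 12) = 12 + 13 = 25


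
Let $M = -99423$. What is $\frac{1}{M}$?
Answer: $- \frac{1}{99423} \approx -1.0058 \cdot 10^{-5}$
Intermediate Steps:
$\frac{1}{M} = \frac{1}{-99423} = - \frac{1}{99423}$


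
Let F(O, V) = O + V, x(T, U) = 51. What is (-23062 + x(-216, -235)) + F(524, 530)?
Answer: -21957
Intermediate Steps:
(-23062 + x(-216, -235)) + F(524, 530) = (-23062 + 51) + (524 + 530) = -23011 + 1054 = -21957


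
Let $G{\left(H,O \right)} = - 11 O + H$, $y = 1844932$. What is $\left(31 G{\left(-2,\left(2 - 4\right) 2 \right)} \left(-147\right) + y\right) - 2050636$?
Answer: $-397098$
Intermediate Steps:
$G{\left(H,O \right)} = H - 11 O$
$\left(31 G{\left(-2,\left(2 - 4\right) 2 \right)} \left(-147\right) + y\right) - 2050636 = \left(31 \left(-2 - 11 \left(2 - 4\right) 2\right) \left(-147\right) + 1844932\right) - 2050636 = \left(31 \left(-2 - 11 \left(\left(-2\right) 2\right)\right) \left(-147\right) + 1844932\right) - 2050636 = \left(31 \left(-2 - -44\right) \left(-147\right) + 1844932\right) - 2050636 = \left(31 \left(-2 + 44\right) \left(-147\right) + 1844932\right) - 2050636 = \left(31 \cdot 42 \left(-147\right) + 1844932\right) - 2050636 = \left(1302 \left(-147\right) + 1844932\right) - 2050636 = \left(-191394 + 1844932\right) - 2050636 = 1653538 - 2050636 = -397098$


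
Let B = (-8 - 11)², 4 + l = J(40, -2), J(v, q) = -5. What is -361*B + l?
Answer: -130330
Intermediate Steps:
l = -9 (l = -4 - 5 = -9)
B = 361 (B = (-19)² = 361)
-361*B + l = -361*361 - 9 = -130321 - 9 = -130330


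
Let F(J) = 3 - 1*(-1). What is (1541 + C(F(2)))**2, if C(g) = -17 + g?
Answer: 2334784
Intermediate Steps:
F(J) = 4 (F(J) = 3 + 1 = 4)
(1541 + C(F(2)))**2 = (1541 + (-17 + 4))**2 = (1541 - 13)**2 = 1528**2 = 2334784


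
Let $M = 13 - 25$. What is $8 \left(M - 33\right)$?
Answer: $-360$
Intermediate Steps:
$M = -12$
$8 \left(M - 33\right) = 8 \left(-12 - 33\right) = 8 \left(-45\right) = -360$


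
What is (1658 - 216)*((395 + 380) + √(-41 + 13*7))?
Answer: 1117550 + 7210*√2 ≈ 1.1277e+6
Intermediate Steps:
(1658 - 216)*((395 + 380) + √(-41 + 13*7)) = 1442*(775 + √(-41 + 91)) = 1442*(775 + √50) = 1442*(775 + 5*√2) = 1117550 + 7210*√2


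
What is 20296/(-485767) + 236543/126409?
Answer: 112339186417/61405320703 ≈ 1.8295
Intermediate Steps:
20296/(-485767) + 236543/126409 = 20296*(-1/485767) + 236543*(1/126409) = -20296/485767 + 236543/126409 = 112339186417/61405320703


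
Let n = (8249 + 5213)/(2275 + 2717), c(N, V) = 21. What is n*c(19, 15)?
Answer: 47117/832 ≈ 56.631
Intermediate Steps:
n = 6731/2496 (n = 13462/4992 = 13462*(1/4992) = 6731/2496 ≈ 2.6967)
n*c(19, 15) = (6731/2496)*21 = 47117/832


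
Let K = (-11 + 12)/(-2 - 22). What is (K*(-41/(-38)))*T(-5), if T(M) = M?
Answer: 205/912 ≈ 0.22478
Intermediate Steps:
K = -1/24 (K = 1/(-24) = 1*(-1/24) = -1/24 ≈ -0.041667)
(K*(-41/(-38)))*T(-5) = -(-41)/(24*(-38))*(-5) = -(-41)*(-1)/(24*38)*(-5) = -1/24*41/38*(-5) = -41/912*(-5) = 205/912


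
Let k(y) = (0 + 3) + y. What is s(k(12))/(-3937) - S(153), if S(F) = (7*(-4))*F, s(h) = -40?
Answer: 16866148/3937 ≈ 4284.0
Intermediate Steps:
k(y) = 3 + y
S(F) = -28*F
s(k(12))/(-3937) - S(153) = -40/(-3937) - (-28)*153 = -40*(-1/3937) - 1*(-4284) = 40/3937 + 4284 = 16866148/3937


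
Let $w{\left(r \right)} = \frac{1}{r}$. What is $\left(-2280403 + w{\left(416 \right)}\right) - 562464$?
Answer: $- \frac{1182632671}{416} \approx -2.8429 \cdot 10^{6}$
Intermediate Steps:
$\left(-2280403 + w{\left(416 \right)}\right) - 562464 = \left(-2280403 + \frac{1}{416}\right) - 562464 = - \frac{948647647}{416} - 562464 = - \frac{1182632671}{416}$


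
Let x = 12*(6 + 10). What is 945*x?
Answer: 181440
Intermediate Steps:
x = 192 (x = 12*16 = 192)
945*x = 945*192 = 181440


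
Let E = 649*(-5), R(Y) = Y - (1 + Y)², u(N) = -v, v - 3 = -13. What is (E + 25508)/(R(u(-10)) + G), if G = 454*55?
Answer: 22263/24859 ≈ 0.89557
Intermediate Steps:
v = -10 (v = 3 - 13 = -10)
u(N) = 10 (u(N) = -1*(-10) = 10)
E = -3245
G = 24970
(E + 25508)/(R(u(-10)) + G) = (-3245 + 25508)/((10 - (1 + 10)²) + 24970) = 22263/((10 - 1*11²) + 24970) = 22263/((10 - 1*121) + 24970) = 22263/((10 - 121) + 24970) = 22263/(-111 + 24970) = 22263/24859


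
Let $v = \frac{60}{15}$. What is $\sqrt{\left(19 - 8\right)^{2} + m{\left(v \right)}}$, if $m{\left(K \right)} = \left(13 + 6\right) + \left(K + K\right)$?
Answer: $2 \sqrt{37} \approx 12.166$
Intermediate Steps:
$v = 4$ ($v = 60 \cdot \frac{1}{15} = 4$)
$m{\left(K \right)} = 19 + 2 K$
$\sqrt{\left(19 - 8\right)^{2} + m{\left(v \right)}} = \sqrt{\left(19 - 8\right)^{2} + \left(19 + 2 \cdot 4\right)} = \sqrt{11^{2} + \left(19 + 8\right)} = \sqrt{121 + 27} = \sqrt{148} = 2 \sqrt{37}$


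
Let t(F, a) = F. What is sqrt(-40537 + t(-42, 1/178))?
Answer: I*sqrt(40579) ≈ 201.44*I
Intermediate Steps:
sqrt(-40537 + t(-42, 1/178)) = sqrt(-40537 - 42) = sqrt(-40579) = I*sqrt(40579)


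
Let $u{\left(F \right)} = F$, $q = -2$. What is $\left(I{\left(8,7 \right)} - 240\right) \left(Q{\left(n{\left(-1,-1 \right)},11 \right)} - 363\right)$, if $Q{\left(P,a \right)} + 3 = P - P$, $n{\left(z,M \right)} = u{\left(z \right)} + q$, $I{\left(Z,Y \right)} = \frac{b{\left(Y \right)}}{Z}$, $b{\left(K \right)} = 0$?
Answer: $87840$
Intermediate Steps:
$I{\left(Z,Y \right)} = 0$ ($I{\left(Z,Y \right)} = \frac{0}{Z} = 0$)
$n{\left(z,M \right)} = -2 + z$ ($n{\left(z,M \right)} = z - 2 = -2 + z$)
$Q{\left(P,a \right)} = -3$ ($Q{\left(P,a \right)} = -3 + \left(P - P\right) = -3 + 0 = -3$)
$\left(I{\left(8,7 \right)} - 240\right) \left(Q{\left(n{\left(-1,-1 \right)},11 \right)} - 363\right) = \left(0 - 240\right) \left(-3 - 363\right) = \left(-240\right) \left(-366\right) = 87840$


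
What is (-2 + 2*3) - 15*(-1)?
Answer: 19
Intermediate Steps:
(-2 + 2*3) - 15*(-1) = (-2 + 6) + 15 = 4 + 15 = 19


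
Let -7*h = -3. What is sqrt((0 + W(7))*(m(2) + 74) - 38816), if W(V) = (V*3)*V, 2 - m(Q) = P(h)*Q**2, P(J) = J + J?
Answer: 2*I*sqrt(7037) ≈ 167.77*I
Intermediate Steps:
h = 3/7 (h = -1/7*(-3) = 3/7 ≈ 0.42857)
P(J) = 2*J
m(Q) = 2 - 6*Q**2/7 (m(Q) = 2 - 2*(3/7)*Q**2 = 2 - 6*Q**2/7)
W(V) = 3*V**2 (W(V) = (3*V)*V = 3*V**2)
sqrt((0 + W(7))*(m(2) + 74) - 38816) = sqrt((0 + 3*7**2)*((2 - 6/7*2**2) + 74) - 38816) = sqrt((0 + 3*49)*((2 - 6/7*4) + 74) - 38816) = sqrt((0 + 147)*((2 - 24/7) + 74) - 38816) = sqrt(147*(-10/7 + 74) - 38816) = sqrt(147*(508/7) - 38816) = sqrt(10668 - 38816) = sqrt(-28148) = 2*I*sqrt(7037)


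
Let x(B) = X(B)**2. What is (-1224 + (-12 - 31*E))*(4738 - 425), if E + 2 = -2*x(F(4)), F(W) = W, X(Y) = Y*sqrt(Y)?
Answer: 12050522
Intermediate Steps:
X(Y) = Y**(3/2)
x(B) = B**3 (x(B) = (B**(3/2))**2 = B**3)
E = -130 (E = -2 - 2*4**3 = -2 - 2*64 = -2 - 128 = -130)
(-1224 + (-12 - 31*E))*(4738 - 425) = (-1224 + (-12 - 31*(-130)))*(4738 - 425) = (-1224 + (-12 + 4030))*4313 = (-1224 + 4018)*4313 = 2794*4313 = 12050522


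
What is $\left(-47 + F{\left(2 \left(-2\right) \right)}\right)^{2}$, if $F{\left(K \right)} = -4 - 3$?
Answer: $2916$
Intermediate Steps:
$F{\left(K \right)} = -7$ ($F{\left(K \right)} = -4 - 3 = -7$)
$\left(-47 + F{\left(2 \left(-2\right) \right)}\right)^{2} = \left(-47 - 7\right)^{2} = \left(-54\right)^{2} = 2916$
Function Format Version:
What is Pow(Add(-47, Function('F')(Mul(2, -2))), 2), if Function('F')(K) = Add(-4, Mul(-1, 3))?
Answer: 2916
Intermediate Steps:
Function('F')(K) = -7 (Function('F')(K) = Add(-4, -3) = -7)
Pow(Add(-47, Function('F')(Mul(2, -2))), 2) = Pow(Add(-47, -7), 2) = Pow(-54, 2) = 2916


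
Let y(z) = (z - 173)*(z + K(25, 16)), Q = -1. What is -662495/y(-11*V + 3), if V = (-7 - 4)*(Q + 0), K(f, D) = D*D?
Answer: 662495/40158 ≈ 16.497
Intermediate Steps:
K(f, D) = D²
V = 11 (V = (-7 - 4)*(-1 + 0) = -11*(-1) = 11)
y(z) = (-173 + z)*(256 + z) (y(z) = (z - 173)*(z + 16²) = (-173 + z)*(z + 256) = (-173 + z)*(256 + z))
-662495/y(-11*V + 3) = -662495/(-44288 + (-11*11 + 3)² + 83*(-11*11 + 3)) = -662495/(-44288 + (-121 + 3)² + 83*(-121 + 3)) = -662495/(-44288 + (-118)² + 83*(-118)) = -662495/(-44288 + 13924 - 9794) = -662495/(-40158) = -662495*(-1/40158) = 662495/40158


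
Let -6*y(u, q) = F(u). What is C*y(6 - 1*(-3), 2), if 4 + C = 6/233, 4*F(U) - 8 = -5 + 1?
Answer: 463/699 ≈ 0.66237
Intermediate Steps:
F(U) = 1 (F(U) = 2 + (-5 + 1)/4 = 2 + (1/4)*(-4) = 2 - 1 = 1)
y(u, q) = -1/6 (y(u, q) = -1/6*1 = -1/6)
C = -926/233 (C = -4 + 6/233 = -926/233 ≈ -3.9743)
C*y(6 - 1*(-3), 2) = -926/233*(-1/6) = 463/699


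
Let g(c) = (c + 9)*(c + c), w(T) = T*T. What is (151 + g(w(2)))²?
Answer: 65025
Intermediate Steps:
w(T) = T²
g(c) = 2*c*(9 + c) (g(c) = (9 + c)*(2*c) = 2*c*(9 + c))
(151 + g(w(2)))² = (151 + 2*2²*(9 + 2²))² = (151 + 2*4*(9 + 4))² = (151 + 2*4*13)² = (151 + 104)² = 255² = 65025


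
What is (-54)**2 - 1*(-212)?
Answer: 3128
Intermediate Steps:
(-54)**2 - 1*(-212) = 2916 + 212 = 3128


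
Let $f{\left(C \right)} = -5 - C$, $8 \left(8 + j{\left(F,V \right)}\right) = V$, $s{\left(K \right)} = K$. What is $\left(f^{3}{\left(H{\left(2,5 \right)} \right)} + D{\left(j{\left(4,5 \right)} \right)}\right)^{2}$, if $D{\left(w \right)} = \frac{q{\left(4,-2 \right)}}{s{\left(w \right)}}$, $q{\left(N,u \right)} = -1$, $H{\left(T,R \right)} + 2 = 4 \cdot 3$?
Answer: $\frac{39647579689}{3481} \approx 1.139 \cdot 10^{7}$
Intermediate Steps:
$H{\left(T,R \right)} = 10$ ($H{\left(T,R \right)} = -2 + 4 \cdot 3 = -2 + 12 = 10$)
$j{\left(F,V \right)} = -8 + \frac{V}{8}$
$D{\left(w \right)} = - \frac{1}{w}$
$\left(f^{3}{\left(H{\left(2,5 \right)} \right)} + D{\left(j{\left(4,5 \right)} \right)}\right)^{2} = \left(\left(-5 - 10\right)^{3} - \frac{1}{-8 + \frac{1}{8} \cdot 5}\right)^{2} = \left(\left(-5 - 10\right)^{3} - \frac{1}{-8 + \frac{5}{8}}\right)^{2} = \left(\left(-15\right)^{3} - \frac{1}{- \frac{59}{8}}\right)^{2} = \left(-3375 - - \frac{8}{59}\right)^{2} = \left(-3375 + \frac{8}{59}\right)^{2} = \left(- \frac{199117}{59}\right)^{2} = \frac{39647579689}{3481}$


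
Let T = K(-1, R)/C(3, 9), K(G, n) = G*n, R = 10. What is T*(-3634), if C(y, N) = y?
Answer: 36340/3 ≈ 12113.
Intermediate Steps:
T = -10/3 (T = -1*10/3 = -10*1/3 = -10/3 ≈ -3.3333)
T*(-3634) = -10/3*(-3634) = 36340/3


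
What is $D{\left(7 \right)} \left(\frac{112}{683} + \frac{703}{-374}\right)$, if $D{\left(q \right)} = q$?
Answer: $- \frac{3067827}{255442} \approx -12.01$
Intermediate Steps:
$D{\left(7 \right)} \left(\frac{112}{683} + \frac{703}{-374}\right) = 7 \left(\frac{112}{683} + \frac{703}{-374}\right) = 7 \left(112 \cdot \frac{1}{683} + 703 \left(- \frac{1}{374}\right)\right) = 7 \left(\frac{112}{683} - \frac{703}{374}\right) = 7 \left(- \frac{438261}{255442}\right) = - \frac{3067827}{255442}$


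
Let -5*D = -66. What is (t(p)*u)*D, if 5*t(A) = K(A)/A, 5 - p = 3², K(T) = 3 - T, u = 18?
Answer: -2079/25 ≈ -83.160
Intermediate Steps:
D = 66/5 (D = -⅕*(-66) = 66/5 ≈ 13.200)
p = -4 (p = 5 - 1*3² = 5 - 1*9 = 5 - 9 = -4)
t(A) = (3 - A)/(5*A) (t(A) = ((3 - A)/A)/5 = (3 - A)/(5*A))
(t(p)*u)*D = (((⅕)*(3 - 1*(-4))/(-4))*18)*(66/5) = (((⅕)*(-¼)*(3 + 4))*18)*(66/5) = (((⅕)*(-¼)*7)*18)*(66/5) = -7/20*18*(66/5) = -63/10*66/5 = -2079/25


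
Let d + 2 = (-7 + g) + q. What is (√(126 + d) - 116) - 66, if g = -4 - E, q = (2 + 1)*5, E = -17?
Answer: -182 + √145 ≈ -169.96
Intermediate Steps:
q = 15 (q = 3*5 = 15)
g = 13 (g = -4 - 1*(-17) = -4 + 17 = 13)
d = 19 (d = -2 + ((-7 + 13) + 15) = -2 + (6 + 15) = -2 + 21 = 19)
(√(126 + d) - 116) - 66 = (√(126 + 19) - 116) - 66 = (√145 - 116) - 66 = (-116 + √145) - 66 = -182 + √145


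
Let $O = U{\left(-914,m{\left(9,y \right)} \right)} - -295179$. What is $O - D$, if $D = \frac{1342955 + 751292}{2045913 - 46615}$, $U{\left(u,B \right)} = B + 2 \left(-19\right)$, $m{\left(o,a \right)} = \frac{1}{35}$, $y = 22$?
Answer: $\frac{2950363869469}{9996490} \approx 2.9514 \cdot 10^{5}$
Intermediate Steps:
$m{\left(o,a \right)} = \frac{1}{35}$
$U{\left(u,B \right)} = -38 + B$ ($U{\left(u,B \right)} = B - 38 = -38 + B$)
$D = \frac{2094247}{1999298} \approx 1.0475$
$O = \frac{10329936}{35}$ ($O = \left(-38 + \frac{1}{35}\right) - -295179 = - \frac{1329}{35} + 295179 = \frac{10329936}{35} \approx 2.9514 \cdot 10^{5}$)
$O - D = \frac{10329936}{35} - \frac{2094247}{1999298} = \frac{2950363869469}{9996490}$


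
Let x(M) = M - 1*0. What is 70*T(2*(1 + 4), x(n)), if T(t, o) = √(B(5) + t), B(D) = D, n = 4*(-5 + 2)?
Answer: 70*√15 ≈ 271.11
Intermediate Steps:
n = -12 (n = 4*(-3) = -12)
x(M) = M (x(M) = M + 0 = M)
T(t, o) = √(5 + t)
70*T(2*(1 + 4), x(n)) = 70*√(5 + 2*(1 + 4)) = 70*√(5 + 2*5) = 70*√(5 + 10) = 70*√15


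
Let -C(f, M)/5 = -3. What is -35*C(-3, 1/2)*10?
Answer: -5250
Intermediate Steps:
C(f, M) = 15 (C(f, M) = -5*(-3) = 15)
-35*C(-3, 1/2)*10 = -35*15*10 = -525*10 = -5250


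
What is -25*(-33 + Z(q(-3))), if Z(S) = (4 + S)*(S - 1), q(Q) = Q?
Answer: 925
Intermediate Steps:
Z(S) = (-1 + S)*(4 + S) (Z(S) = (4 + S)*(-1 + S) = (-1 + S)*(4 + S))
-25*(-33 + Z(q(-3))) = -25*(-33 + (-4 + (-3)² + 3*(-3))) = -25*(-33 + (-4 + 9 - 9)) = -25*(-33 - 4) = -25*(-37) = 925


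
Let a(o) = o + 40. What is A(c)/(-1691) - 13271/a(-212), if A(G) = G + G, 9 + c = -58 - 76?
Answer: 22490453/290852 ≈ 77.326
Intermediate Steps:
c = -143 (c = -9 + (-58 - 76) = -9 - 134 = -143)
a(o) = 40 + o
A(G) = 2*G
A(c)/(-1691) - 13271/a(-212) = (2*(-143))/(-1691) - 13271/(40 - 212) = -286*(-1/1691) - 13271/(-172) = 286/1691 - 13271*(-1/172) = 286/1691 + 13271/172 = 22490453/290852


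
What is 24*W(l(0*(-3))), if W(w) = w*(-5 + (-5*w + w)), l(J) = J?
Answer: 0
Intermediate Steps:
W(w) = w*(-5 - 4*w)
24*W(l(0*(-3))) = 24*(-0*(-3)*(5 + 4*(0*(-3)))) = 24*(-1*0*(5 + 4*0)) = 24*(-1*0*(5 + 0)) = 24*(-1*0*5) = 24*0 = 0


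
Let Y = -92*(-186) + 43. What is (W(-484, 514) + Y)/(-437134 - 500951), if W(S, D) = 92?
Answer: -5749/312695 ≈ -0.018385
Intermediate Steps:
Y = 17155 (Y = 17112 + 43 = 17155)
(W(-484, 514) + Y)/(-437134 - 500951) = (92 + 17155)/(-437134 - 500951) = 17247/(-938085) = 17247*(-1/938085) = -5749/312695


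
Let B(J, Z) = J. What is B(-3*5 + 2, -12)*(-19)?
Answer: 247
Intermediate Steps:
B(-3*5 + 2, -12)*(-19) = (-3*5 + 2)*(-19) = (-15 + 2)*(-19) = -13*(-19) = 247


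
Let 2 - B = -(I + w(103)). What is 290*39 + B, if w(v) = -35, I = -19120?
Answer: -7843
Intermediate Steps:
B = -19153 (B = 2 - (-1)*(-19120 - 35) = 2 - (-1)*(-19155) = 2 - 1*19155 = 2 - 19155 = -19153)
290*39 + B = 290*39 - 19153 = 11310 - 19153 = -7843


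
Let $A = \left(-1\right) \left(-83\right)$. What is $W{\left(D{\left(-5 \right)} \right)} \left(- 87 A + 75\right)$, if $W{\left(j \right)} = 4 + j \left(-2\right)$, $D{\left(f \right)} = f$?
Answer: $-100044$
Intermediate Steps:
$A = 83$
$W{\left(j \right)} = 4 - 2 j$
$W{\left(D{\left(-5 \right)} \right)} \left(- 87 A + 75\right) = \left(4 - -10\right) \left(\left(-87\right) 83 + 75\right) = \left(4 + 10\right) \left(-7221 + 75\right) = 14 \left(-7146\right) = -100044$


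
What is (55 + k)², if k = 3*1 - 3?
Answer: 3025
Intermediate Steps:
k = 0 (k = 3 - 3 = 0)
(55 + k)² = (55 + 0)² = 55² = 3025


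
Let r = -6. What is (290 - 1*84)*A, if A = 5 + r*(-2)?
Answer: 3502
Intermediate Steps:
A = 17 (A = 5 - 6*(-2) = 5 + 12 = 17)
(290 - 1*84)*A = (290 - 1*84)*17 = (290 - 84)*17 = 206*17 = 3502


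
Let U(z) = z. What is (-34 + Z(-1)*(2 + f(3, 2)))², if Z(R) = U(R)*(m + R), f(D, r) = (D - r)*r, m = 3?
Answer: 1764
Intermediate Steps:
f(D, r) = r*(D - r)
Z(R) = R*(3 + R)
(-34 + Z(-1)*(2 + f(3, 2)))² = (-34 + (-(3 - 1))*(2 + 2*(3 - 1*2)))² = (-34 + (-1*2)*(2 + 2*(3 - 2)))² = (-34 - 2*(2 + 2*1))² = (-34 - 2*(2 + 2))² = (-34 - 2*4)² = (-34 - 8)² = (-42)² = 1764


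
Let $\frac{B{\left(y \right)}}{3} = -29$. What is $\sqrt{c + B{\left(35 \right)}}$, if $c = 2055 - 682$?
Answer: $\sqrt{1286} \approx 35.861$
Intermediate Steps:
$B{\left(y \right)} = -87$ ($B{\left(y \right)} = 3 \left(-29\right) = -87$)
$c = 1373$
$\sqrt{c + B{\left(35 \right)}} = \sqrt{1373 - 87} = \sqrt{1286}$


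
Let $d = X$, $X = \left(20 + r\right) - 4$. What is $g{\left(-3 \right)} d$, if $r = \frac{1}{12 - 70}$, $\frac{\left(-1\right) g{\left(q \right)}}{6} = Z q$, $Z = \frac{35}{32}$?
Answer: $\frac{292005}{928} \approx 314.66$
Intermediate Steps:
$Z = \frac{35}{32}$ ($Z = 35 \cdot \frac{1}{32} = \frac{35}{32} \approx 1.0938$)
$g{\left(q \right)} = - \frac{105 q}{16}$ ($g{\left(q \right)} = - 6 \frac{35 q}{32} = - \frac{105 q}{16}$)
$r = - \frac{1}{58}$ ($r = \frac{1}{-58} = - \frac{1}{58} \approx -0.017241$)
$X = \frac{927}{58}$ ($X = \left(20 - \frac{1}{58}\right) - 4 = \frac{1159}{58} - 4 = \frac{927}{58} \approx 15.983$)
$d = \frac{927}{58} \approx 15.983$
$g{\left(-3 \right)} d = \left(- \frac{105}{16}\right) \left(-3\right) \frac{927}{58} = \frac{315}{16} \cdot \frac{927}{58} = \frac{292005}{928}$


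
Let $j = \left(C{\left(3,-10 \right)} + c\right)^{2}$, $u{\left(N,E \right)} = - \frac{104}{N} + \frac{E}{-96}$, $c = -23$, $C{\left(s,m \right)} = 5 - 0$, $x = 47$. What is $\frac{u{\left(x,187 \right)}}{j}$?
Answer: $- \frac{18773}{1461888} \approx -0.012842$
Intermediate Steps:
$C{\left(s,m \right)} = 5$ ($C{\left(s,m \right)} = 5 + 0 = 5$)
$u{\left(N,E \right)} = - \frac{104}{N} - \frac{E}{96}$ ($u{\left(N,E \right)} = - \frac{104}{N} + E \left(- \frac{1}{96}\right) = - \frac{104}{N} - \frac{E}{96}$)
$j = 324$ ($j = \left(5 - 23\right)^{2} = \left(-18\right)^{2} = 324$)
$\frac{u{\left(x,187 \right)}}{j} = \frac{- \frac{104}{47} - \frac{187}{96}}{324} = \left(\left(-104\right) \frac{1}{47} - \frac{187}{96}\right) \frac{1}{324} = \left(- \frac{104}{47} - \frac{187}{96}\right) \frac{1}{324} = \left(- \frac{18773}{4512}\right) \frac{1}{324} = - \frac{18773}{1461888}$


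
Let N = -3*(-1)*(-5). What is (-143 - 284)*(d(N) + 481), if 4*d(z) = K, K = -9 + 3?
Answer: -409493/2 ≈ -2.0475e+5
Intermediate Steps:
K = -6
N = -15 (N = 3*(-5) = -15)
d(z) = -3/2 (d(z) = (¼)*(-6) = -3/2)
(-143 - 284)*(d(N) + 481) = (-143 - 284)*(-3/2 + 481) = -427*959/2 = -409493/2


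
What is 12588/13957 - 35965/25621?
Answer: -179446357/357592297 ≈ -0.50182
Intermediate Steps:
12588/13957 - 35965/25621 = -179446357/357592297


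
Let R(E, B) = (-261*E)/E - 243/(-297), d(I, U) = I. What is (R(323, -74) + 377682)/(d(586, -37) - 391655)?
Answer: -4151640/4301759 ≈ -0.96510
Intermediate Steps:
R(E, B) = -2862/11 (R(E, B) = -261 - 243*(-1/297) = -261 + 9/11 = -2862/11)
(R(323, -74) + 377682)/(d(586, -37) - 391655) = (-2862/11 + 377682)/(586 - 391655) = (4151640/11)/(-391069) = (4151640/11)*(-1/391069) = -4151640/4301759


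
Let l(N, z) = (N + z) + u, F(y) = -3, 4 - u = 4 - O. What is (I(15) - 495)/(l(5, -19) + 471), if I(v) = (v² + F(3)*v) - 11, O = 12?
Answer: -326/469 ≈ -0.69510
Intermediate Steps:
u = 12 (u = 4 - (4 - 1*12) = 4 - (4 - 12) = 4 - 1*(-8) = 4 + 8 = 12)
l(N, z) = 12 + N + z (l(N, z) = (N + z) + 12 = 12 + N + z)
I(v) = -11 + v² - 3*v (I(v) = (v² - 3*v) - 11 = -11 + v² - 3*v)
(I(15) - 495)/(l(5, -19) + 471) = ((-11 + 15² - 3*15) - 495)/((12 + 5 - 19) + 471) = ((-11 + 225 - 45) - 495)/(-2 + 471) = (169 - 495)/469 = -326*1/469 = -326/469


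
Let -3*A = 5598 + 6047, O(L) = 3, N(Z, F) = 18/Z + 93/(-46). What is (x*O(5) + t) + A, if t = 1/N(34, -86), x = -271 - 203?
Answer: -2063387/389 ≈ -5304.3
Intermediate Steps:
N(Z, F) = -93/46 + 18/Z (N(Z, F) = 18/Z + 93*(-1/46) = 18/Z - 93/46 = -93/46 + 18/Z)
x = -474
t = -782/1167 (t = 1/(-93/46 + 18/34) = 1/(-93/46 + 18*(1/34)) = 1/(-93/46 + 9/17) = 1/(-1167/782) = -782/1167 ≈ -0.67009)
A = -11645/3 (A = -(5598 + 6047)/3 = -⅓*11645 = -11645/3 ≈ -3881.7)
(x*O(5) + t) + A = (-474*3 - 782/1167) - 11645/3 = (-1422 - 782/1167) - 11645/3 = -1660256/1167 - 11645/3 = -2063387/389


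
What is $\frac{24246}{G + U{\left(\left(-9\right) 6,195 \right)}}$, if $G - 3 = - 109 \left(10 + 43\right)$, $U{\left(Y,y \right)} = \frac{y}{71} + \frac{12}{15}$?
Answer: $- \frac{2869110}{682837} \approx -4.2018$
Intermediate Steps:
$U{\left(Y,y \right)} = \frac{4}{5} + \frac{y}{71}$ ($U{\left(Y,y \right)} = y \frac{1}{71} + 12 \cdot \frac{1}{15} = \frac{y}{71} + \frac{4}{5} = \frac{4}{5} + \frac{y}{71}$)
$G = -5774$ ($G = 3 - 109 \left(10 + 43\right) = 3 - 5777 = -5774$)
$\frac{24246}{G + U{\left(\left(-9\right) 6,195 \right)}} = \frac{24246}{-5774 + \left(\frac{4}{5} + \frac{1}{71} \cdot 195\right)} = \frac{24246}{-5774 + \left(\frac{4}{5} + \frac{195}{71}\right)} = \frac{24246}{-5774 + \frac{1259}{355}} = \frac{24246}{- \frac{2048511}{355}} = 24246 \left(- \frac{355}{2048511}\right) = - \frac{2869110}{682837}$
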